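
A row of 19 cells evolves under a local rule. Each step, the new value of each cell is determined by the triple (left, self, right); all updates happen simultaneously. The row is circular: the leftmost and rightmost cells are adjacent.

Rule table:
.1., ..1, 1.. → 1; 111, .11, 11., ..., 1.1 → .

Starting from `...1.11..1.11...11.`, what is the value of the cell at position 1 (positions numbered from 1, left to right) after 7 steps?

..11...111...1.1..1
11..1.1...1.11.1111
..111.11.11........
.1.........1.......
111.......111......
...1.....1...1....1
1.111...111.111..11
position 1 holds 1

1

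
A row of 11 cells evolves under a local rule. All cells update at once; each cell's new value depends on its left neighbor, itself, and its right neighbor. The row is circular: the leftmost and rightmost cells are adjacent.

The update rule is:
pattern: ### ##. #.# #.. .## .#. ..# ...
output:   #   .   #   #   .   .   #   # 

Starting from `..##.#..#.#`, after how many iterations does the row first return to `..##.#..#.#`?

##..#.##.#.
..##.#..#.#

2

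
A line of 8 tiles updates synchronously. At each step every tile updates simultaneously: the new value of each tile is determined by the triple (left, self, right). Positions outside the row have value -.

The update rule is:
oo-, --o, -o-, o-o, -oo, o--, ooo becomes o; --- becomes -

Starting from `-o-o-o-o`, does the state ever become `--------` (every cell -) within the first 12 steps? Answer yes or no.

step 1: oooooooo
step 2: oooooooo  (fixed point — unchanged through step 12)
step 12 is oooooooo, still not uniform -

no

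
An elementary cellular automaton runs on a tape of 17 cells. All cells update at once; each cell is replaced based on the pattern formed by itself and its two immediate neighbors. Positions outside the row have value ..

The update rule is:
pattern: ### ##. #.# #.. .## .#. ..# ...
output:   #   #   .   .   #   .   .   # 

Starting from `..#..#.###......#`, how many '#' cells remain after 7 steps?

12

step 1: #......###.####..
step 2: ..####.###.####.#
step 3: #.####.###.####..
step 4: ..####.###.####.#  (repeats step 2; period 2)
step 7: #.####.###.####..
count of #: 12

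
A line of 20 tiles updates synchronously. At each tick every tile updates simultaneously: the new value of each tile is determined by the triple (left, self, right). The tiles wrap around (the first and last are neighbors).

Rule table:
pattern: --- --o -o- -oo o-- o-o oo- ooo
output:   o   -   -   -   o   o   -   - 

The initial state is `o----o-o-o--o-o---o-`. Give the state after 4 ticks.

---o--o--o-o-o--o--o

-ooo--o-o-o--o-oo--o
o---o--o-o-o--o--o--
-oo--o--o-o-o--o--o-
---o--o--o-o-o--o--o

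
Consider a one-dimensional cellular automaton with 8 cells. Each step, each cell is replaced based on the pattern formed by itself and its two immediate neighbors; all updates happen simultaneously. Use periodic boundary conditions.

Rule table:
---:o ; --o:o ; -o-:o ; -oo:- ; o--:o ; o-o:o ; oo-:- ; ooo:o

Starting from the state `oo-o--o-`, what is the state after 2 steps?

--oooooo
oo-oooo-

oo-oooo-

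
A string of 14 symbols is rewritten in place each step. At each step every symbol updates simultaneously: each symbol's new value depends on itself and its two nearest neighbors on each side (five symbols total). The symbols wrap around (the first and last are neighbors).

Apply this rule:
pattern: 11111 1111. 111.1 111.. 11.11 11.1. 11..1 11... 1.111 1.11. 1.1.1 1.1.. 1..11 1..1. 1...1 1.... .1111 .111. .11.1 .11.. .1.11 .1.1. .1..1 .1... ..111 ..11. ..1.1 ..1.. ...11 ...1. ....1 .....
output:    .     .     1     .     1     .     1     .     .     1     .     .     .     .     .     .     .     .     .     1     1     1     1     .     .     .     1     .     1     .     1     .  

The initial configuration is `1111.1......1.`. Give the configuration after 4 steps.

...1......1.11
........1.1111
......1.11....
....1.1111....

....1.1111....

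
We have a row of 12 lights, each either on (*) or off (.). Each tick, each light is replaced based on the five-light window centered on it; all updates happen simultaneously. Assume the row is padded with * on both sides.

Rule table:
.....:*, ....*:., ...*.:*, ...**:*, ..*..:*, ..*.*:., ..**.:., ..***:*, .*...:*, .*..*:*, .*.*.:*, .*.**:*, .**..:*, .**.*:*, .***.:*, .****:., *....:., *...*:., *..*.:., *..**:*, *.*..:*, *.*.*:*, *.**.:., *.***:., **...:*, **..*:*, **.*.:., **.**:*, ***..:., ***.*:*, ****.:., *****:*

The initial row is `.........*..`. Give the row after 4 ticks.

*.**..*...**

*.*****.****
**..*.**..**
..*..*.****.
*.**..*...**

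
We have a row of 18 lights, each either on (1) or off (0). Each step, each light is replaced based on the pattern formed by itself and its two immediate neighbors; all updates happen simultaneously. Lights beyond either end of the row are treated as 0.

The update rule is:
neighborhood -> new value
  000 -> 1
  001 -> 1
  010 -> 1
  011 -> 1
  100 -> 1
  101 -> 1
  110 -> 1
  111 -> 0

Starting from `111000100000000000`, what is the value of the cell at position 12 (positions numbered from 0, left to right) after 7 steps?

1

step 1: 101111111111111111
step 2: 111000000000000001
step 3: 101111111111111111  (repeats step 1; period 2)
step 7: 101111111111111111
position 12 holds 1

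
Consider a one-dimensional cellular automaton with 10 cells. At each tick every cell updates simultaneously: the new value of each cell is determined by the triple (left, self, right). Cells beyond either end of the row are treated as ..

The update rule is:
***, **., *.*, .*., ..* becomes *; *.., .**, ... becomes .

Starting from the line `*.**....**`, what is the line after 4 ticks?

**.*...*.*
.***..****
*.**.*.***
**.****.**

**.****.**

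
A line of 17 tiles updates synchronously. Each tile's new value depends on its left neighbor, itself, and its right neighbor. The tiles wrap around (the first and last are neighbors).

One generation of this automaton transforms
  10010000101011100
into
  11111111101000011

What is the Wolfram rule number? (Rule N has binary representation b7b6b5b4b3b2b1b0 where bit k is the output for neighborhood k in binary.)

23

position 13: 111 → 0  (bit 7 = 0)
position 14: 110 → 0  (bit 6 = 0)
position 9: 101 → 0  (bit 5 = 0)
position 1: 100 → 1  (bit 4 = 1)
position 12: 011 → 0  (bit 3 = 0)
position 0: 010 → 1  (bit 2 = 1)
position 2: 001 → 1  (bit 1 = 1)
position 5: 000 → 1  (bit 0 = 1)
bits b7..b0 = 00010111 = 23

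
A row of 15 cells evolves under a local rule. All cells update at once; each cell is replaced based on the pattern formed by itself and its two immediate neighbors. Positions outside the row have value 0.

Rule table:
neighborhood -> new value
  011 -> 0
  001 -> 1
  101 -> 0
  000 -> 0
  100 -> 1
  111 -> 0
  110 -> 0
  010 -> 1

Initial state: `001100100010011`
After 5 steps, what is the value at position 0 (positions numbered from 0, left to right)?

step 1: 010011110111100
step 2: 111100000000010
step 3: 000010000000111
step 4: 000111000001000
step 5: 001000100011100
position 0 holds 0

0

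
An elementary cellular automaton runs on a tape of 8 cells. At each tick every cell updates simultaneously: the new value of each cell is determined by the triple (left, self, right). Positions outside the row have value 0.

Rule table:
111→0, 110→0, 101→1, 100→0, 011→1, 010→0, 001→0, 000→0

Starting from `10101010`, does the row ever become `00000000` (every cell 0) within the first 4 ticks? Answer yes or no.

yes

01010100
00101000
00010000
00000000
all cells are 0 at tick 4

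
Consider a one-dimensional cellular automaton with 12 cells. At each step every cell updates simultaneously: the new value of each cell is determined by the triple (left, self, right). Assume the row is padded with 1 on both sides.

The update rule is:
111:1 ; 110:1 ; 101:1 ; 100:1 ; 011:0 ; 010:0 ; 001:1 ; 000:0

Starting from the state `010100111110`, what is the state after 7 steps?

111111101011

step 1: 101011011111
step 2: 110101101111
step 3: 111010110111
step 4: 111101011011
step 5: 111110101101
step 6: 111111010110
step 7: 111111101011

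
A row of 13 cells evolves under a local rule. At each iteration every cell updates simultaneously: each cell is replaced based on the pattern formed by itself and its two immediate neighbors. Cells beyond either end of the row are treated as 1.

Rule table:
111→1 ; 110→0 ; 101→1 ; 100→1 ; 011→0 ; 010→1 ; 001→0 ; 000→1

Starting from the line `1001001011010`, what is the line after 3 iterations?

0101101100111
1110010010011
1101011011001

1101011011001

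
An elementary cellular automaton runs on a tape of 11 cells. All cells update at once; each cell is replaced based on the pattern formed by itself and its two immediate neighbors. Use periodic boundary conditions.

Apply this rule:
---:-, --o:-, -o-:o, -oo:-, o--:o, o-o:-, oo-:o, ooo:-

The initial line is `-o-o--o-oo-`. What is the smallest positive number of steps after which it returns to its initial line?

-o-oo-o--oo
-o--o-oo--o
-oo-o--oo-o
--o-oo--o-o
o-o--oo-o-o
o-oo--o-o--
o--oo-o-oo-
oo--o-o--o-
-oo-o-oo-o-
--o-o--o-oo
o-o-oo-o--o
o-o--o-oo--
o-oo-o--oo-
o--o-oo--o-
oo-o--oo-o-
-o-oo--o-o-
-o--oo-o-oo
-oo--o-o--o
--oo-o-oo-o
o--o-o--o-o
oo-o-oo-o--
-o-o--o-oo-

22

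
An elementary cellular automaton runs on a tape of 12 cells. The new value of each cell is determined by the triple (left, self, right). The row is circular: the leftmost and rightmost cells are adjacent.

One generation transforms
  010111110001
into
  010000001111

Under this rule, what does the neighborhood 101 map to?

0

At position 0 the neighborhood is 101; the next row has 0 there.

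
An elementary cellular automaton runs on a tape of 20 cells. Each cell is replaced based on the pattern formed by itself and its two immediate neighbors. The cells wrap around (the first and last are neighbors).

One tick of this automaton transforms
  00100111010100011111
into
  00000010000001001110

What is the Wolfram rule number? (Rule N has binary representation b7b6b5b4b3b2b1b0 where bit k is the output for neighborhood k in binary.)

129

position 6: 111 → 1  (bit 7 = 1)
position 7: 110 → 0  (bit 6 = 0)
position 8: 101 → 0  (bit 5 = 0)
position 0: 100 → 0  (bit 4 = 0)
position 5: 011 → 0  (bit 3 = 0)
position 2: 010 → 0  (bit 2 = 0)
position 1: 001 → 0  (bit 1 = 0)
position 13: 000 → 1  (bit 0 = 1)
bits b7..b0 = 10000001 = 129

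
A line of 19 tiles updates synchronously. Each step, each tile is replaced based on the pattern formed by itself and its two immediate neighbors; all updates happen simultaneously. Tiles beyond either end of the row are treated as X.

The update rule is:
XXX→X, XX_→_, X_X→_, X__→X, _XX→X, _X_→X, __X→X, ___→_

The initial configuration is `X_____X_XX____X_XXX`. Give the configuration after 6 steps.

_XX_XXX_XX__XXXXXXX

_X___XX_X_X__XX_XXX
_XX_XX__X_XXXX__XXX
_X__X_XXX_XXX_XXXXX
_XXXX_XX__XX__XXXXX
_XXX__X_XXX_XXXXXXX
_XX_XXX_XX__XXXXXXX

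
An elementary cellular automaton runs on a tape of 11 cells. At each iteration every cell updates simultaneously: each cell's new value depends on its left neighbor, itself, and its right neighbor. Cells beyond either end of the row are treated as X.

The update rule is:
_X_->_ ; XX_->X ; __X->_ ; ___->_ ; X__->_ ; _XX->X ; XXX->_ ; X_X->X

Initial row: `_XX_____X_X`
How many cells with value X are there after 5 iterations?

XXX______XX
__X______X_
__________X
__________X  (fixed point — unchanged through iteration 5)
count of X: 1

1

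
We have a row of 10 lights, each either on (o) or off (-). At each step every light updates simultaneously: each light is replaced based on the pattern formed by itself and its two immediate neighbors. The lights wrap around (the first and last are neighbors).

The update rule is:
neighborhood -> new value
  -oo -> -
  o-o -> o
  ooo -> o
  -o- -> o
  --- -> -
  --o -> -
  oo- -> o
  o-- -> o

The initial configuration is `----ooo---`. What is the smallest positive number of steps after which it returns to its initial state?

step 1: -----ooo--
step 2: ------ooo-
step 3: -------ooo
step 4: o-------oo
step 5: oo-------o
step 6: ooo-------
step 7: -ooo------
step 8: --ooo-----
step 9: ---ooo----
step 10: ----ooo---

10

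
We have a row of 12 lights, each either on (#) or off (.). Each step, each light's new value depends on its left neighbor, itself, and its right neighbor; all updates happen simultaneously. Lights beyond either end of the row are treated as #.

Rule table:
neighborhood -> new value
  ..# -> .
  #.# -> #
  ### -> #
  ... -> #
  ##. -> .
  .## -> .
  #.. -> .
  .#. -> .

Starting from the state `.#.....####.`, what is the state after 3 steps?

#..###..##.#
....#.....#.
.##...###..#

.##...###..#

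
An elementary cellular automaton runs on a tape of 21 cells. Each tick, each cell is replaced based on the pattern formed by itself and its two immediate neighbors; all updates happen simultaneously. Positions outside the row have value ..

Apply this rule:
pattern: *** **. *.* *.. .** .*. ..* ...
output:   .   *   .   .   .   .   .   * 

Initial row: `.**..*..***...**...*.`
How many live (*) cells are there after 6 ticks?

5

tick 1: ..*.......*.*..*.*...
tick 2: *...*****..........**
tick 3: ..*.....*.********..*
tick 4: *...***..........*...
tick 5: ..*...*.********...**
tick 6: *...*..........*.*..*
count of *: 5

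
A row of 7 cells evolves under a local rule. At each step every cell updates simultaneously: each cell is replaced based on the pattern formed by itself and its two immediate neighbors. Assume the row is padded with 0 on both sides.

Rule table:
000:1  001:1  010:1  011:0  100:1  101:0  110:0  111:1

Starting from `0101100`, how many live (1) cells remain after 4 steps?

1

1100011
0011100
1101011
0001000
count of 1: 1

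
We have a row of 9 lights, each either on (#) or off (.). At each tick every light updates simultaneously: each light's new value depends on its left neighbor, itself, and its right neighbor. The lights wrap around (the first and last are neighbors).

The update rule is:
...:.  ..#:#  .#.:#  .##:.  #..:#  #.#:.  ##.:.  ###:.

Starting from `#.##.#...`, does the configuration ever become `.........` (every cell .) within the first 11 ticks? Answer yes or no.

tick 1: #....##.#
tick 2: .#..#....
tick 3: ######...
tick 4: ......#.#
tick 5: #....##.#  (repeats tick 1; period 4)
tick 11: ######...
tick 11 is ######..., still not uniform .

no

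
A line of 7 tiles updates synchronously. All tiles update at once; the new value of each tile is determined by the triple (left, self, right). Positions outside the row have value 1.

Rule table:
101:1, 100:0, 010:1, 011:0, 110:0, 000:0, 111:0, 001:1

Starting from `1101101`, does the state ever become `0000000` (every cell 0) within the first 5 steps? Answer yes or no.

no

step 1: 0010010
step 2: 0110111
step 3: 1001000
step 4: 0011001
step 5: 0100010
step 5 is 0100010, still not uniform 0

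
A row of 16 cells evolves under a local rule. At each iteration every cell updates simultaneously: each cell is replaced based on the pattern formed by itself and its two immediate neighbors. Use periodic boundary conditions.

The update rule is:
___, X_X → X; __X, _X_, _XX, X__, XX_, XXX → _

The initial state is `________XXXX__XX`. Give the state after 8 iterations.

________XXXXXXXX

_XXXXXX_________
________XXXXXXXX
_XXXXXX_________  (repeats iteration 1; period 2)
iteration 8: ________XXXXXXXX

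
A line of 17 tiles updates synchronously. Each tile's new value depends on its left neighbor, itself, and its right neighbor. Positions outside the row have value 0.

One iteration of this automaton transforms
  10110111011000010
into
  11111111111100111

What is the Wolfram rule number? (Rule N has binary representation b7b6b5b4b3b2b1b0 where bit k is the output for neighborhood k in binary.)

position 6: 111 → 1  (bit 7 = 1)
position 3: 110 → 1  (bit 6 = 1)
position 1: 101 → 1  (bit 5 = 1)
position 11: 100 → 1  (bit 4 = 1)
position 2: 011 → 1  (bit 3 = 1)
position 0: 010 → 1  (bit 2 = 1)
position 14: 001 → 1  (bit 1 = 1)
position 12: 000 → 0  (bit 0 = 0)
bits b7..b0 = 11111110 = 254

254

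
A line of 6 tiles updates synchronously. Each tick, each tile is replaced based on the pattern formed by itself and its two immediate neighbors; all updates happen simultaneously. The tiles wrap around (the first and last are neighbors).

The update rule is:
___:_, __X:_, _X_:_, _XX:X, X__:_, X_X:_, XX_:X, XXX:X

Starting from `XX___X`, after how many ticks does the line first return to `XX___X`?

1

tick 1: XX___X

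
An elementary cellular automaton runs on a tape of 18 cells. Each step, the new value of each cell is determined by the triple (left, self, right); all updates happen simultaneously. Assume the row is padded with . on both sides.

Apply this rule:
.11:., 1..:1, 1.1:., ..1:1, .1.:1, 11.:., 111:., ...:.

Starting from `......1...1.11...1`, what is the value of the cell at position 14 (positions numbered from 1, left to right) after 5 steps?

.....111.11...1.11
....1......1.11...
...111....11...1..
..1...1..1..1.111.
.111.11111111....1
position 14 holds .

.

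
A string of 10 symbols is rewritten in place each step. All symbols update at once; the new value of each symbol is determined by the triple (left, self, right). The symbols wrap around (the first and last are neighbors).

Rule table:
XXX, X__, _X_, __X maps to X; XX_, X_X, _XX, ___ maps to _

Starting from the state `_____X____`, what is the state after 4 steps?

____XXX___
___X_X_X__
__XX_X_XX_
_X___X___X

_X___X___X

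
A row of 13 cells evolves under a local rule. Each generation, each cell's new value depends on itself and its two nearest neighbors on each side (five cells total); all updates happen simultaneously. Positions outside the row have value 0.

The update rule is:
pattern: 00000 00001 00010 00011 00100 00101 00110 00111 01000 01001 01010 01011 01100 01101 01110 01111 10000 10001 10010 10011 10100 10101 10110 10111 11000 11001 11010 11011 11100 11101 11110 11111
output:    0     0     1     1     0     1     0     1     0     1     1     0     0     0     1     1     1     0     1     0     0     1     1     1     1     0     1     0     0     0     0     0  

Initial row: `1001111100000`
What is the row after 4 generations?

0101100011000
1101010100110
0011111010001
0111000100010

0111000100010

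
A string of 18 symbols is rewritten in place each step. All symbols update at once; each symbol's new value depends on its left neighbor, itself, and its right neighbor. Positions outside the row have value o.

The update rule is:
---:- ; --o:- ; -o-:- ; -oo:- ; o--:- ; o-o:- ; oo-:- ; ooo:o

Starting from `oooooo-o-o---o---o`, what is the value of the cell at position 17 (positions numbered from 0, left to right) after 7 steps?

-

step 1: ooooo-------------
step 2: oooo--------------
step 3: ooo---------------
step 4: oo----------------
step 5: o-----------------
step 6: ------------------
step 7: ------------------
position 17 holds -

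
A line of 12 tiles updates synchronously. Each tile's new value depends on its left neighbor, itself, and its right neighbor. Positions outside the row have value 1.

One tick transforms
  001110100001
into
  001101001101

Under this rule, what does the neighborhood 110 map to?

0

At position 4 the neighborhood is 110; the next row has 0 there.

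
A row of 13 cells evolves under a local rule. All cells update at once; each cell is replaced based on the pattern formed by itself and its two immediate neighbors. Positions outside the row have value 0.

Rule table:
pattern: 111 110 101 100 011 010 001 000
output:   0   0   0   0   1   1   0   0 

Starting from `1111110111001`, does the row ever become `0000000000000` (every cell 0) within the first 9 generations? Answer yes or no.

no

1000000100001
1000000100001  (fixed point — unchanged through generation 9)
generation 9 is 1000000100001, still not uniform 0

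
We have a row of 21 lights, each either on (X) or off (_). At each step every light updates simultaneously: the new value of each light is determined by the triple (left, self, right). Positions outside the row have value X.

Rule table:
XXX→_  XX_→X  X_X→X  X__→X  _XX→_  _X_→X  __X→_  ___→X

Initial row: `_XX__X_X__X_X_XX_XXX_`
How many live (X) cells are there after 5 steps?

step 1: X_XX_XXXX_XXXX_XX__XX
step 2: XX_XX___XX___XX_XX___
step 3: _XX_XXX__XXX__XX_XXX_
step 4: X_XX__XX___XX__XX__XX
step 5: XX_XX__XXX__XX__XX___
count of X: 11

11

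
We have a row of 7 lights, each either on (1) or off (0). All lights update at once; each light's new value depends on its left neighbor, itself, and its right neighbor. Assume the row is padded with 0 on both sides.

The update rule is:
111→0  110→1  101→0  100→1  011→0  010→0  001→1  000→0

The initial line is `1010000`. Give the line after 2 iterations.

iteration 1: 0001000
iteration 2: 0010100

0010100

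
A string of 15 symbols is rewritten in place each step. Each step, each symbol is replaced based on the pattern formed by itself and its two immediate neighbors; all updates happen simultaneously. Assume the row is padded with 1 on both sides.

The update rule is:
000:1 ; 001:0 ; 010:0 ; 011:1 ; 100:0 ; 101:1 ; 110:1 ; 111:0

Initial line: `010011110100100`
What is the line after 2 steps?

100010011000000
101000011011110

101000011011110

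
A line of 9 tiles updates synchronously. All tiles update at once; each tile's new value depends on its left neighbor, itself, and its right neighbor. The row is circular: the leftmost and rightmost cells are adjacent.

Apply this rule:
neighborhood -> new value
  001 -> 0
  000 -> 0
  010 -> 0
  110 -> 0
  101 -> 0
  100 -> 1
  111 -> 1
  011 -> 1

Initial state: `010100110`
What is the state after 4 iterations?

000010101
100000000
010000000
001000000

001000000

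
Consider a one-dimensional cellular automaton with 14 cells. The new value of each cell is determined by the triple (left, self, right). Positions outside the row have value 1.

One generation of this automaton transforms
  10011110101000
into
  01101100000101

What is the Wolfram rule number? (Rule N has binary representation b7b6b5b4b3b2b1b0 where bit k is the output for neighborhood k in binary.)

position 4: 111 → 1  (bit 7 = 1)
position 0: 110 → 0  (bit 6 = 0)
position 7: 101 → 0  (bit 5 = 0)
position 1: 100 → 1  (bit 4 = 1)
position 3: 011 → 0  (bit 3 = 0)
position 8: 010 → 0  (bit 2 = 0)
position 2: 001 → 1  (bit 1 = 1)
position 12: 000 → 0  (bit 0 = 0)
bits b7..b0 = 10010010 = 146

146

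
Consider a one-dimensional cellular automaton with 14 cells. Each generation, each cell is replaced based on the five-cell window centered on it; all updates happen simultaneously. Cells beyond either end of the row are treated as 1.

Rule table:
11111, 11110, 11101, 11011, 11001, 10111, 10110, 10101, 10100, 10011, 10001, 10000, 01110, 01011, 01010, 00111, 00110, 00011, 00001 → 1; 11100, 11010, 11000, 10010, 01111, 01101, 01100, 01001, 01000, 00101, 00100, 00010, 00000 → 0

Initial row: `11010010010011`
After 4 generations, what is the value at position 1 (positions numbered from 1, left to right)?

generation 1: 11010000000110
generation 2: 11010100011101
generation 3: 11011101111111
generation 4: 11111111011111
position 1 holds 1

1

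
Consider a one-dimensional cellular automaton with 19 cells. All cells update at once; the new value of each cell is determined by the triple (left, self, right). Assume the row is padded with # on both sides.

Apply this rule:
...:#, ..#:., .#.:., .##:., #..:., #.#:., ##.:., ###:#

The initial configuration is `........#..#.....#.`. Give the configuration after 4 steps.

step 1: .######......###...
step 2: ..####..####..#..#.
step 3: ...##....##........
step 4: .#....##....######.

.#....##....######.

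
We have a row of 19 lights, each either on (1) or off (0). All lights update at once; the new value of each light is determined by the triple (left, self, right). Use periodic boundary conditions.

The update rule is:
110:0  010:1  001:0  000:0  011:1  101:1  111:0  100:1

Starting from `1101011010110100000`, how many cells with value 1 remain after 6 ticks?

1011110111101110000
1110001100011001000
1001001010010101100
1101101111011111010
1011011000110000111
0110110100101000100
count of 1: 8

8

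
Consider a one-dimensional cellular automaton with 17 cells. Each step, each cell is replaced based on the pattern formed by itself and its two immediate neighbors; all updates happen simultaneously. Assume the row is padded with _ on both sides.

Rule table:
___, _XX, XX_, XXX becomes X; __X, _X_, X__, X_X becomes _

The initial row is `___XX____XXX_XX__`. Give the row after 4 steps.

XX_XX_XX_XXX_XX__

step 1: XX_XX_XX_XXX_XX_X
step 2: XX_XX_XX_XXX_XX__
step 3: XX_XX_XX_XXX_XX_X  (repeats step 1; period 2)
step 4: XX_XX_XX_XXX_XX__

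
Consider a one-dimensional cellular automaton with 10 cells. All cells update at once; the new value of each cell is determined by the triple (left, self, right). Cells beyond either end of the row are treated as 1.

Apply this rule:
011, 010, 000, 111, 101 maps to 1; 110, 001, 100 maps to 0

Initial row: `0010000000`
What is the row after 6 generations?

0010111110
0011111101
0011111011
0011110111
0011101111
0011011111

0011011111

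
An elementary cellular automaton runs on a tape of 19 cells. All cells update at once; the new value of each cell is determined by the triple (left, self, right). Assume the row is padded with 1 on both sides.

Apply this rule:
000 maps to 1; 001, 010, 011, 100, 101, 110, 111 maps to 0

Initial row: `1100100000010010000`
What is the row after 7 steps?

0000001111000000110
0111100000011110000
0000001111000000110  (repeats step 1; period 2)
step 7: 0000001111000000110

0000001111000000110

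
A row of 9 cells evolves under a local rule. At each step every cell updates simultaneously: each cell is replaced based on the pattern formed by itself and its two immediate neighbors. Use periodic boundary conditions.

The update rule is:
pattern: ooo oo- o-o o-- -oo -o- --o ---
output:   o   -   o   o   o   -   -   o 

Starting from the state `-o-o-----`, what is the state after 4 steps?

--o-ooooo
o--ooooo-
-o-oooo-o
o-oooo-o-

o-oooo-o-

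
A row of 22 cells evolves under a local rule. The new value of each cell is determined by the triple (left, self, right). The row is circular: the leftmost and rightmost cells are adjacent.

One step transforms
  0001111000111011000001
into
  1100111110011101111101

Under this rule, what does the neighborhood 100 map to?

1

At position 0 the neighborhood is 100; the next row has 1 there.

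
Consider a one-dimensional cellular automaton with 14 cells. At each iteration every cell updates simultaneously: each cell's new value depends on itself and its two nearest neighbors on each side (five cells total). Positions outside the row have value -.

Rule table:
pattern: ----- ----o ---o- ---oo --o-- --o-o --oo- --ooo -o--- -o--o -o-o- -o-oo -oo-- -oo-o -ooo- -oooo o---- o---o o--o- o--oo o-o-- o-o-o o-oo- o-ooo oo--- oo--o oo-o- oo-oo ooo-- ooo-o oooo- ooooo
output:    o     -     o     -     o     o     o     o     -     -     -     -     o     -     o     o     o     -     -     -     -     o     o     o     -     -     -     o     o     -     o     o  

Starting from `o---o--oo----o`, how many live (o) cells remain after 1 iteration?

8

o--oo--oo-o-oo
count of o: 8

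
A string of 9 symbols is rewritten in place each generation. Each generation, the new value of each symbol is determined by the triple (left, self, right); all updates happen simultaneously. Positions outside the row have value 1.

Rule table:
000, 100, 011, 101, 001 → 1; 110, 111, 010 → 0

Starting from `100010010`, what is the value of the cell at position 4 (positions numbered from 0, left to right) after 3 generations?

1

011101101
110011011
001110110
position 4 holds 1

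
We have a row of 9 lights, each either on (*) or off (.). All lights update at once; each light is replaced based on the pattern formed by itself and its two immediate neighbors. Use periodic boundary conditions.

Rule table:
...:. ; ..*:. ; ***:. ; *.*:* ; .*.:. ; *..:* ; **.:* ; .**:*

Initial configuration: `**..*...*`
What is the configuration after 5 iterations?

iteration 1: .**..*..*
iteration 2: ****..*..
iteration 3: *..**..*.
iteration 4: .*.***..*
iteration 5: *.**.**..

*.**.**..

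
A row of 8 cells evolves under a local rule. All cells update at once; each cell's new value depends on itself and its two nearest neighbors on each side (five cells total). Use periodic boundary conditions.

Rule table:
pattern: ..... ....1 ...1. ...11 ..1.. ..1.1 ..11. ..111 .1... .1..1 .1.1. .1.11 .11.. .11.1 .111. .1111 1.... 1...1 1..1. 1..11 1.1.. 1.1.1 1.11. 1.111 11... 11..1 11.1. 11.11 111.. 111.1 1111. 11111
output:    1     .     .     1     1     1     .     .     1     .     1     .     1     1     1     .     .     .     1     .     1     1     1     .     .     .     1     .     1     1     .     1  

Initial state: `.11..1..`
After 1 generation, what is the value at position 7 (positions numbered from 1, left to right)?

1.1.111.
position 7 holds 1

1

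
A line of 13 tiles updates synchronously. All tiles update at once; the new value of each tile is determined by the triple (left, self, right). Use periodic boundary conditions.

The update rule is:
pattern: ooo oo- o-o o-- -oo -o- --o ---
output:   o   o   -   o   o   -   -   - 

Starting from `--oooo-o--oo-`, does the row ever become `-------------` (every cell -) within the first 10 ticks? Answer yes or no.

tick 1: --oooo--o-ooo
tick 2: o-ooooo---ooo
tick 3: o-oooooo--ooo
tick 4: o-ooooooo-ooo
tick 5: o-ooooooo-ooo  (fixed point — unchanged through tick 10)
tick 10 is o-ooooooo-ooo, still not uniform -

no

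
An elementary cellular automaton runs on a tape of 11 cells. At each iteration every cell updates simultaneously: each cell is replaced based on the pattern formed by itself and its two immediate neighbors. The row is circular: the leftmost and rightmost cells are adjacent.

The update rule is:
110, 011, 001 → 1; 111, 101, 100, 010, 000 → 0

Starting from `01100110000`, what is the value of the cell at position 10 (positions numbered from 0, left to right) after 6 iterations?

0

iteration 1: 11101110000
iteration 2: 10101010001
iteration 3: 10000000011
iteration 4: 10000000110
iteration 5: 00000001110
iteration 6: 00000011010
position 10 holds 0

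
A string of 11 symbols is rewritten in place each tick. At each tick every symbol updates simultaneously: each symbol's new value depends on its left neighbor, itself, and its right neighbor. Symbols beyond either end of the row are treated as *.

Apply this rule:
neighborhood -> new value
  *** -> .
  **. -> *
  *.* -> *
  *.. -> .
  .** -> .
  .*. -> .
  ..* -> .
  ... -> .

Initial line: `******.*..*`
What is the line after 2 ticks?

.....**....
......*....

......*....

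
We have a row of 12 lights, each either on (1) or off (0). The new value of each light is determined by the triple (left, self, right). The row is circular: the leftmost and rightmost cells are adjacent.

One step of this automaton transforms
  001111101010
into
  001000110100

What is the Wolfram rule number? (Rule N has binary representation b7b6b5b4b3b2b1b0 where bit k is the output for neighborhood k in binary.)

104

position 3: 111 → 0  (bit 7 = 0)
position 6: 110 → 1  (bit 6 = 1)
position 7: 101 → 1  (bit 5 = 1)
position 11: 100 → 0  (bit 4 = 0)
position 2: 011 → 1  (bit 3 = 1)
position 8: 010 → 0  (bit 2 = 0)
position 1: 001 → 0  (bit 1 = 0)
position 0: 000 → 0  (bit 0 = 0)
bits b7..b0 = 01101000 = 104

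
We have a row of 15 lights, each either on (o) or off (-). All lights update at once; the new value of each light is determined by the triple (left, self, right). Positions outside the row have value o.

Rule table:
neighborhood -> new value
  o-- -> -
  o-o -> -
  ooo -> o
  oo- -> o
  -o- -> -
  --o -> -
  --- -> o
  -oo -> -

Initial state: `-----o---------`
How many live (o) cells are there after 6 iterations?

5

-ooo---ooooooo-
--oo-o--oooooo-
---o-----ooooo-
-o---ooo--oooo-
---o--oo---ooo-
-o-----o-o--oo-
count of o: 5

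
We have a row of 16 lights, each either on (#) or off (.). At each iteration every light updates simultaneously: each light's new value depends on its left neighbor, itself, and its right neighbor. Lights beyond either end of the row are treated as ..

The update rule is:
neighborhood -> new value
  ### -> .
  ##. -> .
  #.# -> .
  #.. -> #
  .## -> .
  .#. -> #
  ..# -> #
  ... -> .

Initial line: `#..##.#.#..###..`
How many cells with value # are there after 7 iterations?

###...#.###...#.
...#.##....#.###
..##...#..##....
.#..#.####..#...
#####.....####..
.....#...#....#.
....###.###..###
count of #: 9

9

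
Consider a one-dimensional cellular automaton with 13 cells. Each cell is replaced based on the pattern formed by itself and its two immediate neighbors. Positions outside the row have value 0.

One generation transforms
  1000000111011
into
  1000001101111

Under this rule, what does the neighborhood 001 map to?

1

At position 6 the neighborhood is 001; the next row has 1 there.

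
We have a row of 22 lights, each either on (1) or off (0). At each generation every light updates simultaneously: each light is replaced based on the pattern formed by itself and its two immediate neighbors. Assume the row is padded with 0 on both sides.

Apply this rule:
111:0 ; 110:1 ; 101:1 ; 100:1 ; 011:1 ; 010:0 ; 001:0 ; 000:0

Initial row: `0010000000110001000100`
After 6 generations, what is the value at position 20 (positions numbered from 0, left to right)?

0

0001000000111000100010
0000100000101100010001
0000010000011110001000
0000001000010011000100
0000000100001011100010
0000000010000110110001
position 20 holds 0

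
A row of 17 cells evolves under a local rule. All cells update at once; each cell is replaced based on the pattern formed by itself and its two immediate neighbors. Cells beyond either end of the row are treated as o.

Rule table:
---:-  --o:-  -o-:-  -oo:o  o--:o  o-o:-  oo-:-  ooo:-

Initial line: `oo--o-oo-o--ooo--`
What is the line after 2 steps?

o--o---o-----o---

--o---o---o-o--o-
o--o---o-----o---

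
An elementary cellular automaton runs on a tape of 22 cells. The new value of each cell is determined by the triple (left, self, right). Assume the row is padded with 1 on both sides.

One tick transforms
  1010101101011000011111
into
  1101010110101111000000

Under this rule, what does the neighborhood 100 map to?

1

At position 13 the neighborhood is 100; the next row has 1 there.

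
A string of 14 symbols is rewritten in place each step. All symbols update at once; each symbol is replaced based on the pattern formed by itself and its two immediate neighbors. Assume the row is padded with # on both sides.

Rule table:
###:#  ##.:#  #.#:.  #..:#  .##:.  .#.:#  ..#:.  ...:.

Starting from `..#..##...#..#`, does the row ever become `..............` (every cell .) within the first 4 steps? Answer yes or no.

step 1: #.##..##..##..
step 2: #..##..##..##.
step 3: ##..##..##..#.
step 4: ###..##..##.#.
step 4 is ###..##..##.#., still not uniform .

no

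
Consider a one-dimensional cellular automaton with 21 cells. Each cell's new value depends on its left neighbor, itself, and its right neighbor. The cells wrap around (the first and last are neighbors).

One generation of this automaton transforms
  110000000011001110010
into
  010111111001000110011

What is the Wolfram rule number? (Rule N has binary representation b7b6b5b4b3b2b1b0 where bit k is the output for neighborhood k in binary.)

position 15: 111 → 1  (bit 7 = 1)
position 1: 110 → 1  (bit 6 = 1)
position 20: 101 → 1  (bit 5 = 1)
position 2: 100 → 0  (bit 4 = 0)
position 0: 011 → 0  (bit 3 = 0)
position 19: 010 → 1  (bit 2 = 1)
position 9: 001 → 0  (bit 1 = 0)
position 3: 000 → 1  (bit 0 = 1)
bits b7..b0 = 11100101 = 229

229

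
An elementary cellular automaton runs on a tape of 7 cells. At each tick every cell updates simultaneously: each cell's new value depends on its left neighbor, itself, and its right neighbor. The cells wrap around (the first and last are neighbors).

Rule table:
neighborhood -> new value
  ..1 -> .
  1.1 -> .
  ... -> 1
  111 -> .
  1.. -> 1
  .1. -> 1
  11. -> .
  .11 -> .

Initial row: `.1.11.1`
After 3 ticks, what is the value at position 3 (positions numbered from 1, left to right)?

.

.1....1
.1111.1
......1
position 3 holds .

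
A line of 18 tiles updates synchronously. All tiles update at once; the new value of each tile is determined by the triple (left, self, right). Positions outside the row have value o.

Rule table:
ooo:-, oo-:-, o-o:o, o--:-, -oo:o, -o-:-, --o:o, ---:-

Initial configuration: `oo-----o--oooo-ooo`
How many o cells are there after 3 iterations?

------o--oo---oo--
-----o--oo---oo--o
----o--oo---oo--oo
count of o: 7

7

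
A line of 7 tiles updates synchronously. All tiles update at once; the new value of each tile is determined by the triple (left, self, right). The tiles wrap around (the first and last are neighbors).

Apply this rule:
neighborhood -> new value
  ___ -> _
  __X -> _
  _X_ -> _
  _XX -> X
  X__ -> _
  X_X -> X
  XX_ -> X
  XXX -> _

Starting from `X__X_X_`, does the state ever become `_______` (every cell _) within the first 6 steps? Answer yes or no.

yes

step 1: ____X_X
step 2: _____X_
step 3: _______
all cells are _ at step 3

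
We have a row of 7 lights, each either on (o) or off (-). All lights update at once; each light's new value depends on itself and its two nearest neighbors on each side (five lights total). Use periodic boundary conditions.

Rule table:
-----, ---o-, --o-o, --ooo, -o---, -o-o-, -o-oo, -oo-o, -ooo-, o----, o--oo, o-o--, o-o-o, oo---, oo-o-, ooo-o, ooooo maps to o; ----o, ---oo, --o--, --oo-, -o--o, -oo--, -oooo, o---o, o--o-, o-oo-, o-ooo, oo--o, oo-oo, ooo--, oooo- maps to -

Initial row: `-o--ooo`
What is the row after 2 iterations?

-o---oo

oo-oooo
-o---oo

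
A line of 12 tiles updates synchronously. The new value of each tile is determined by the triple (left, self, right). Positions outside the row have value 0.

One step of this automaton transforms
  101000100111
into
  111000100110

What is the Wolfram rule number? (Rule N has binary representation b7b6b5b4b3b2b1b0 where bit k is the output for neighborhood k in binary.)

position 10: 111 → 1  (bit 7 = 1)
position 11: 110 → 0  (bit 6 = 0)
position 1: 101 → 1  (bit 5 = 1)
position 3: 100 → 0  (bit 4 = 0)
position 9: 011 → 1  (bit 3 = 1)
position 0: 010 → 1  (bit 2 = 1)
position 5: 001 → 0  (bit 1 = 0)
position 4: 000 → 0  (bit 0 = 0)
bits b7..b0 = 10101100 = 172

172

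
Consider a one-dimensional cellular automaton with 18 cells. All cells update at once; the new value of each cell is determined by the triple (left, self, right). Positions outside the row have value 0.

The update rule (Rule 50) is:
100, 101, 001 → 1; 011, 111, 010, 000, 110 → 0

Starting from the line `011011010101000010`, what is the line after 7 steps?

100100101010100101
011011010101011010
100100101010100101  (repeats step 1; period 2)
step 7: 100100101010100101

100100101010100101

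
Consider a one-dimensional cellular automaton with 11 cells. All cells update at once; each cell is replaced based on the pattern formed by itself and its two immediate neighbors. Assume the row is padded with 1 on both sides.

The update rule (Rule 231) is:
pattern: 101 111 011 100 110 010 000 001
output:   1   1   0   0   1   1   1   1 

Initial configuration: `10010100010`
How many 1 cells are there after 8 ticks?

10111101111
11011110111
11101111011
11110111101
11111011110
11111101111
11111110111
11111111011
count of 1: 10

10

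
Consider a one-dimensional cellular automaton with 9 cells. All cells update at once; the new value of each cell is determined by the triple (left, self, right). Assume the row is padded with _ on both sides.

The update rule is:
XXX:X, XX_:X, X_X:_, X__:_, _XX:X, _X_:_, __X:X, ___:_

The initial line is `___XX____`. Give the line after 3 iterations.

__XXX____
_XXXX____
XXXXX____

XXXXX____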